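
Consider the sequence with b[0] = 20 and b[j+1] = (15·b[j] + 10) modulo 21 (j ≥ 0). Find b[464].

19

We have b[0] = 20, b[1] = 16, b[2] = 19, b[3] = 1, b[4] = 4, b[5] = 7, b[6] = 10, b[7] = 13, b[8] = 16.
Since b[8] = b[1] = 16, the sequence is eventually periodic: after a pre-period of length 1 it cycles with period 7.
For j ≥ 1, b[j] depends only on (j - 1) mod 7. (464 - 1) mod 7 = 1, so b[464] = b[2] = 19.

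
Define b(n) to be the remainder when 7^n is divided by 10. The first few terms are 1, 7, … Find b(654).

9

We have b(0) = 1,  b(1) = 7,  b(2) = 9,  b(3) = 3,  b(4) = 1.
Since b(4) = b(0) = 1, the sequence is periodic with period 4.
So b(654) = b(0 + ((654-0) mod 4)) = b(2) = 9.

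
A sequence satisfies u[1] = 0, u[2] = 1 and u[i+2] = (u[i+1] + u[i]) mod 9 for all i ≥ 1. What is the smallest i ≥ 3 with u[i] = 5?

u[1] = 0, u[2] = 1, u[3] = 1, u[4] = 2, u[5] = 3, u[6] = 5, u[7] = 8, u[8] = 4, u[9] = 3, u[10] = 7, u[11] = 1, u[12] = 8, u[13] = 0, u[14] = 8, u[15] = 8, u[16] = 7, u[17] = 6, u[18] = 4, u[19] = 1, u[20] = 5, u[21] = 6, u[22] = 2, u[23] = 8, u[24] = 1, u[25] = 0, u[26] = 1.
The sequence repeats with period 24.
The value 5 first appears (with i ≥ 3) at u[6].

6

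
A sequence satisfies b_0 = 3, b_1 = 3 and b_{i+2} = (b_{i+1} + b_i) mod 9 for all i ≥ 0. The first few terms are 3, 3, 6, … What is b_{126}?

Computing terms: b_0 = 3, b_1 = 3, b_2 = 6, b_3 = 0, b_4 = 6, b_5 = 6, b_6 = 3, b_7 = 0, b_8 = 3, b_9 = 3.
The sequence repeats with period 8.
(126 - 0) mod 8 = 6, so b_{126} = b_6 = 3.

3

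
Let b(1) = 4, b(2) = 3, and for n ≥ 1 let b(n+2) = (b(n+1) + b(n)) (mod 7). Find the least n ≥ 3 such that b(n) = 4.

10

We have b(1) = 4; b(2) = 3; b(3) = 0; b(4) = 3; b(5) = 3; b(6) = 6; b(7) = 2; b(8) = 1; b(9) = 3; b(10) = 4; b(11) = 0; b(12) = 4; b(13) = 4; b(14) = 1; b(15) = 5; b(16) = 6; b(17) = 4; b(18) = 3.
The sequence repeats with period 16.
The value 4 first appears (with n ≥ 3) at b(10).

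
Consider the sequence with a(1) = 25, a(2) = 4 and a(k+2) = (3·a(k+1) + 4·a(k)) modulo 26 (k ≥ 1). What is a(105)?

We have a(1) = 25,  a(2) = 4,  a(3) = 8,  a(4) = 14,  a(5) = 22,  a(6) = 18,  a(7) = 12,  a(8) = 4,  a(9) = 8.
Since (a(8), a(9)) = (a(2), a(3)) = (4, 8) (two consecutive terms determine the rest), the sequence is eventually periodic: after a pre-period of length 1 it cycles with period 6.
For k ≥ 2, a(k) depends only on (k - 2) mod 6. (105 - 2) mod 6 = 1, so a(105) = a(3) = 8.

8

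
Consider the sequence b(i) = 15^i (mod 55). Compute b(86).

Computing terms: b(0) = 1; b(1) = 15; b(2) = 5; b(3) = 20; b(4) = 25; b(5) = 45; b(6) = 15.
Since b(6) = b(1) = 15, the sequence is eventually periodic: after a pre-period of length 1 it cycles with period 5.
For i ≥ 1, b(i) depends only on (i - 1) mod 5. (86 - 1) mod 5 = 0, so b(86) = b(1) = 15.

15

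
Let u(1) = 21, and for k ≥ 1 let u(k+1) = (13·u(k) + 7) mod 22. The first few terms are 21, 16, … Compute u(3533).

u(1) = 21,  u(2) = 16,  u(3) = 17,  u(4) = 8,  u(5) = 1,  u(6) = 20,  u(7) = 3,  u(8) = 2,  u(9) = 11,  u(10) = 18,  u(11) = 21.
Since u(11) = u(1) = 21, the sequence is periodic with period 10.
(3533 - 1) mod 10 = 2, so u(3533) = u(3) = 17.

17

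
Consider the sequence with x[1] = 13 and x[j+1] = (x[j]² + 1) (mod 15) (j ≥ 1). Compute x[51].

11

Computing terms: x[1] = 13; x[2] = 5; x[3] = 11; x[4] = 2; x[5] = 5.
Since x[5] = x[2] = 5, the sequence is eventually periodic: after a pre-period of length 1 it cycles with period 3.
For j ≥ 2, x[j] depends only on (j - 2) mod 3. (51 - 2) mod 3 = 1, so x[51] = x[3] = 11.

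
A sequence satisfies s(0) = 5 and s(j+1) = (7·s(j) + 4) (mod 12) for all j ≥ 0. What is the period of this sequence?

s(0) = 5, s(1) = 3, s(2) = 1, s(3) = 11, s(4) = 9, s(5) = 7, s(6) = 5.
Since s(6) = s(0) = 5, the sequence is periodic with period 6.

6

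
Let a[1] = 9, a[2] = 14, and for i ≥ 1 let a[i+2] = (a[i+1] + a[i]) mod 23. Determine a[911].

4

Computing terms: a[1] = 9, a[2] = 14, a[3] = 0, a[4] = 14, a[5] = 14, a[6] = 5, a[7] = 19, a[8] = 1, a[9] = 20, a[10] = 21, a[11] = 18, a[12] = 16, a[13] = 11, a[14] = 4, a[15] = 15, a[16] = 19, a[17] = 11, a[18] = 7, a[19] = 18, a[20] = 2, a[21] = 20, a[22] = 22, a[23] = 19, a[24] = 18, a[25] = 14, a[26] = 9, a[27] = 0, a[28] = 9, a[29] = 9, a[30] = 18, a[31] = 4, a[32] = 22, a[33] = 3, a[34] = 2, a[35] = 5, a[36] = 7, a[37] = 12, a[38] = 19, a[39] = 8, a[40] = 4, a[41] = 12, a[42] = 16, a[43] = 5, a[44] = 21, a[45] = 3, a[46] = 1, a[47] = 4, a[48] = 5, a[49] = 9, a[50] = 14.
Since (a[49], a[50]) = (a[1], a[2]) = (9, 14) (two consecutive terms determine the rest), the sequence is periodic with period 48.
(911 - 1) mod 48 = 46, so a[911] = a[47] = 4.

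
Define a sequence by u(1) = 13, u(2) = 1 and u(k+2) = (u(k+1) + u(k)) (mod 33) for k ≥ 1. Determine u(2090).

10

We have u(1) = 13, u(2) = 1, u(3) = 14, u(4) = 15, u(5) = 29, u(6) = 11, u(7) = 7, u(8) = 18, u(9) = 25, u(10) = 10, u(11) = 2, u(12) = 12, u(13) = 14, u(14) = 26, u(15) = 7, u(16) = 0, u(17) = 7, u(18) = 7, u(19) = 14, u(20) = 21, u(21) = 2, u(22) = 23, u(23) = 25, u(24) = 15, u(25) = 7, u(26) = 22, u(27) = 29, u(28) = 18, u(29) = 14, u(30) = 32, u(31) = 13, u(32) = 12, u(33) = 25, u(34) = 4, u(35) = 29, u(36) = 0, u(37) = 29, u(38) = 29, u(39) = 25, u(40) = 21, u(41) = 13, u(42) = 1.
The sequence repeats with period 40.
(2090 - 1) mod 40 = 9, so u(2090) = u(10) = 10.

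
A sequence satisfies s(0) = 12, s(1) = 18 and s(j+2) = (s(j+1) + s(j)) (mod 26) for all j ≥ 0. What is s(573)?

Listing terms: s(0) = 12, s(1) = 18, s(2) = 4, s(3) = 22, s(4) = 0, s(5) = 22, s(6) = 22, s(7) = 18, s(8) = 14, s(9) = 6, s(10) = 20, s(11) = 0, s(12) = 20, s(13) = 20, s(14) = 14, s(15) = 8, s(16) = 22, s(17) = 4, s(18) = 0, s(19) = 4, s(20) = 4, s(21) = 8, s(22) = 12, s(23) = 20, s(24) = 6, s(25) = 0, s(26) = 6, s(27) = 6, s(28) = 12, s(29) = 18.
Since (s(28), s(29)) = (s(0), s(1)) = (12, 18) (two consecutive terms determine the rest), the sequence is periodic with period 28.
(573 - 0) mod 28 = 13, so s(573) = s(13) = 20.

20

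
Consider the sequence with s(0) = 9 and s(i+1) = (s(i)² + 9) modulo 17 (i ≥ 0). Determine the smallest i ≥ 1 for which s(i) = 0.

2

Listing terms: s(0) = 9, s(1) = 5, s(2) = 0, s(3) = 9.
The sequence repeats with period 3.
The value 0 first appears (with i ≥ 1) at s(2).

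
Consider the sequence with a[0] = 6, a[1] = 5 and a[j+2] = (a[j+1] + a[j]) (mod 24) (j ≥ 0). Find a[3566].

19

a[0] = 6,  a[1] = 5,  a[2] = 11,  a[3] = 16,  a[4] = 3,  a[5] = 19,  a[6] = 22,  a[7] = 17,  a[8] = 15,  a[9] = 8,  a[10] = 23,  a[11] = 7,  a[12] = 6,  a[13] = 13,  a[14] = 19,  a[15] = 8,  a[16] = 3,  a[17] = 11,  a[18] = 14,  a[19] = 1,  a[20] = 15,  a[21] = 16,  a[22] = 7,  a[23] = 23,  a[24] = 6,  a[25] = 5.
The sequence repeats with period 24.
(3566 - 0) mod 24 = 14, so a[3566] = a[14] = 19.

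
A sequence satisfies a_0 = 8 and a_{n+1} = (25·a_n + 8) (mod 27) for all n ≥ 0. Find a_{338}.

a_0 = 8, a_1 = 19, a_2 = 24, a_3 = 14, a_4 = 7, a_5 = 21, a_6 = 20, a_7 = 22, a_8 = 18, a_9 = 26, a_{10} = 10, a_{11} = 15, a_{12} = 5, a_{13} = 25, a_{14} = 12, a_{15} = 11, a_{16} = 13, a_{17} = 9, a_{18} = 17, a_{19} = 1, a_{20} = 6, a_{21} = 23, a_{22} = 16, a_{23} = 3, a_{24} = 2, a_{25} = 4, a_{26} = 0, a_{27} = 8.
The sequence repeats with period 27.
So a_{338} = a_{0 + ((338-0) mod 27)} = a_{14} = 12.

12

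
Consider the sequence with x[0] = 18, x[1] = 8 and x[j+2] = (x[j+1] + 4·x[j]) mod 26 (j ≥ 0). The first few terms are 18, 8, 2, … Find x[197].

We have x[0] = 18, x[1] = 8, x[2] = 2, x[3] = 8, x[4] = 16, x[5] = 22, x[6] = 8, x[7] = 18, x[8] = 24, x[9] = 18, x[10] = 10, x[11] = 4, x[12] = 18, x[13] = 8.
The sequence repeats with period 12.
So x[197] = x[0 + ((197-0) mod 12)] = x[5] = 22.

22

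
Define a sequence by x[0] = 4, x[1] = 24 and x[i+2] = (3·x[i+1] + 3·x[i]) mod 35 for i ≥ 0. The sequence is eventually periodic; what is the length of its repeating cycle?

42

Listing terms: x[0] = 4,  x[1] = 24,  x[2] = 14,  x[3] = 9,  x[4] = 34,  x[5] = 24,  x[6] = 34,  x[7] = 34,  x[8] = 29,  x[9] = 14,  x[10] = 24,  x[11] = 9,  x[12] = 29,  x[13] = 9,  x[14] = 9,  x[15] = 19,  x[16] = 14,  x[17] = 29,  x[18] = 24,  x[19] = 19,  x[20] = 24,  x[21] = 24,  x[22] = 4,  x[23] = 14,  x[24] = 19,  x[25] = 29,  x[26] = 4,  x[27] = 29,  x[28] = 29,  x[29] = 34,  x[30] = 14,  x[31] = 4,  x[32] = 19,  x[33] = 34,  x[34] = 19,  x[35] = 19,  x[36] = 9,  x[37] = 14,  x[38] = 34,  x[39] = 4,  x[40] = 9,  x[41] = 4,  x[42] = 4,  x[43] = 24.
Since (x[42], x[43]) = (x[0], x[1]) = (4, 24) (two consecutive terms determine the rest), the sequence is periodic with period 42.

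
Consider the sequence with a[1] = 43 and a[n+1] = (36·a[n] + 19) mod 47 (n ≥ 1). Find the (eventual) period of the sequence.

Listing terms: a[1] = 43; a[2] = 16; a[3] = 31; a[4] = 7; a[5] = 36; a[6] = 46; a[7] = 30; a[8] = 18; a[9] = 9; a[10] = 14; a[11] = 6; a[12] = 0; a[13] = 19; a[14] = 45; a[15] = 41; a[16] = 38; a[17] = 24; a[18] = 37; a[19] = 35; a[20] = 10; a[21] = 3; a[22] = 33; a[23] = 32; a[24] = 43.
The sequence repeats with period 23.

23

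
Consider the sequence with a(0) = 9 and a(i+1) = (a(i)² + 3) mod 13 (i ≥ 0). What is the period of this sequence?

5

Computing terms: a(0) = 9, a(1) = 6, a(2) = 0, a(3) = 3, a(4) = 12, a(5) = 4, a(6) = 6.
Since a(6) = a(1) = 6, the sequence is eventually periodic: after a pre-period of length 1 it cycles with period 5.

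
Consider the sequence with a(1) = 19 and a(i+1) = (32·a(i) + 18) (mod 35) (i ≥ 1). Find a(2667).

We have a(1) = 19; a(2) = 31; a(3) = 30; a(4) = 33; a(5) = 24; a(6) = 16; a(7) = 5; a(8) = 3; a(9) = 9; a(10) = 26; a(11) = 10; a(12) = 23; a(13) = 19.
Since a(13) = a(1) = 19, the sequence is periodic with period 12.
So a(2667) = a(1 + ((2667-1) mod 12)) = a(3) = 30.

30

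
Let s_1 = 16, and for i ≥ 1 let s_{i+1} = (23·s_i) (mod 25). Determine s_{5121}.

Computing terms: s_1 = 16; s_2 = 18; s_3 = 14; s_4 = 22; s_5 = 6; s_6 = 13; s_7 = 24; s_8 = 2; s_9 = 21; s_{10} = 8; s_{11} = 9; s_{12} = 7; s_{13} = 11; s_{14} = 3; s_{15} = 19; s_{16} = 12; s_{17} = 1; s_{18} = 23; s_{19} = 4; s_{20} = 17; s_{21} = 16.
Since s_{21} = s_1 = 16, the sequence is periodic with period 20.
So s_{5121} = s_{1 + ((5121-1) mod 20)} = s_1 = 16.

16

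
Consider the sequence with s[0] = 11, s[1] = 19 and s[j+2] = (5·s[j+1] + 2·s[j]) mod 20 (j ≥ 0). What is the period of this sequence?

8

s[0] = 11, s[1] = 19, s[2] = 17, s[3] = 3, s[4] = 9, s[5] = 11, s[6] = 13, s[7] = 7, s[8] = 1, s[9] = 19, s[10] = 17.
Since (s[9], s[10]) = (s[1], s[2]) = (19, 17) (two consecutive terms determine the rest), the sequence is eventually periodic: after a pre-period of length 1 it cycles with period 8.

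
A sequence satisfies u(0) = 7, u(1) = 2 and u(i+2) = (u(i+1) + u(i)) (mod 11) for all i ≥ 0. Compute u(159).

6

u(0) = 7, u(1) = 2, u(2) = 9, u(3) = 0, u(4) = 9, u(5) = 9, u(6) = 7, u(7) = 5, u(8) = 1, u(9) = 6, u(10) = 7, u(11) = 2.
Since (u(10), u(11)) = (u(0), u(1)) = (7, 2) (two consecutive terms determine the rest), the sequence is periodic with period 10.
(159 - 0) mod 10 = 9, so u(159) = u(9) = 6.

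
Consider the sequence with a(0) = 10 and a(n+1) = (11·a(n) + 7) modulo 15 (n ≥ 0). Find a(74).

Computing terms: a(0) = 10, a(1) = 12, a(2) = 4, a(3) = 6, a(4) = 13, a(5) = 0, a(6) = 7, a(7) = 9, a(8) = 1, a(9) = 3, a(10) = 10.
The sequence repeats with period 10.
So a(74) = a(0 + ((74-0) mod 10)) = a(4) = 13.

13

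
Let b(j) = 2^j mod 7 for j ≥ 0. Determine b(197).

4

Computing terms: b(0) = 1; b(1) = 2; b(2) = 4; b(3) = 1.
Since b(3) = b(0) = 1, the sequence is periodic with period 3.
So b(197) = b(0 + ((197-0) mod 3)) = b(2) = 4.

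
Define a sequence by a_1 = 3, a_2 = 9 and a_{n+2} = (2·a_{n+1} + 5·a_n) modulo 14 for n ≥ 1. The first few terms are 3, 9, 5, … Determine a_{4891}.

13

Computing terms: a_1 = 3,  a_2 = 9,  a_3 = 5,  a_4 = 13,  a_5 = 9,  a_6 = 13,  a_7 = 1,  a_8 = 11,  a_9 = 13,  a_{10} = 11,  a_{11} = 3,  a_{12} = 5,  a_{13} = 11,  a_{14} = 5,  a_{15} = 9,  a_{16} = 1,  a_{17} = 5,  a_{18} = 1,  a_{19} = 13,  a_{20} = 3,  a_{21} = 1,  a_{22} = 3,  a_{23} = 11,  a_{24} = 9,  a_{25} = 3,  a_{26} = 9.
The sequence repeats with period 24.
(4891 - 1) mod 24 = 18, so a_{4891} = a_{19} = 13.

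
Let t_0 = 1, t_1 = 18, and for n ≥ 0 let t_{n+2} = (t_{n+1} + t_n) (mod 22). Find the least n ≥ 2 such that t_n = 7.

11

We have t_0 = 1,  t_1 = 18,  t_2 = 19,  t_3 = 15,  t_4 = 12,  t_5 = 5,  t_6 = 17,  t_7 = 0,  t_8 = 17,  t_9 = 17,  t_{10} = 12,  t_{11} = 7,  t_{12} = 19,  t_{13} = 4,  t_{14} = 1,  t_{15} = 5,  t_{16} = 6,  t_{17} = 11,  t_{18} = 17,  t_{19} = 6,  t_{20} = 1,  t_{21} = 7,  t_{22} = 8,  t_{23} = 15,  t_{24} = 1,  t_{25} = 16,  t_{26} = 17,  t_{27} = 11,  t_{28} = 6,  t_{29} = 17,  t_{30} = 1,  t_{31} = 18.
Since (t_{30}, t_{31}) = (t_0, t_1) = (1, 18) (two consecutive terms determine the rest), the sequence is periodic with period 30.
The value 7 first appears (with n ≥ 2) at t_{11}.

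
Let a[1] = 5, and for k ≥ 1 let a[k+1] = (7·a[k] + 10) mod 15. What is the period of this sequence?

3

Listing terms: a[1] = 5; a[2] = 0; a[3] = 10; a[4] = 5.
The sequence repeats with period 3.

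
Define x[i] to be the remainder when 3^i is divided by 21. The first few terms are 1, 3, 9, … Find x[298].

x[0] = 1, x[1] = 3, x[2] = 9, x[3] = 6, x[4] = 18, x[5] = 12, x[6] = 15, x[7] = 3.
Since x[7] = x[1] = 3, the sequence is eventually periodic: after a pre-period of length 1 it cycles with period 6.
For i ≥ 1, x[i] depends only on (i - 1) mod 6. (298 - 1) mod 6 = 3, so x[298] = x[4] = 18.

18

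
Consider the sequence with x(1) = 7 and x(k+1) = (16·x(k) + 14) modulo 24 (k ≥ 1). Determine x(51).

Computing terms: x(1) = 7,  x(2) = 6,  x(3) = 14,  x(4) = 22,  x(5) = 6.
Since x(5) = x(2) = 6, the sequence is eventually periodic: after a pre-period of length 1 it cycles with period 3.
For k ≥ 2, x(k) depends only on (k - 2) mod 3. (51 - 2) mod 3 = 1, so x(51) = x(3) = 14.

14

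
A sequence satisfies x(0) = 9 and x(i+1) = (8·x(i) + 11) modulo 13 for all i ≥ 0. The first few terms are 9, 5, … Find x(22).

12

Computing terms: x(0) = 9,  x(1) = 5,  x(2) = 12,  x(3) = 3,  x(4) = 9.
The sequence repeats with period 4.
(22 - 0) mod 4 = 2, so x(22) = x(2) = 12.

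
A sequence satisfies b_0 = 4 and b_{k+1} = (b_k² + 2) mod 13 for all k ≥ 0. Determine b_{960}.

11

We have b_0 = 4; b_1 = 5; b_2 = 1; b_3 = 3; b_4 = 11; b_5 = 6; b_6 = 12; b_7 = 3.
Since b_7 = b_3 = 3, the sequence is eventually periodic: after a pre-period of length 3 it cycles with period 4.
For k ≥ 3, b_k depends only on (k - 3) mod 4. (960 - 3) mod 4 = 1, so b_{960} = b_4 = 11.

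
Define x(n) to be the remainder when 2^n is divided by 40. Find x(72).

Listing terms: x(0) = 1; x(1) = 2; x(2) = 4; x(3) = 8; x(4) = 16; x(5) = 32; x(6) = 24; x(7) = 8.
Since x(7) = x(3) = 8, the sequence is eventually periodic: after a pre-period of length 3 it cycles with period 4.
For n ≥ 3, x(n) depends only on (n - 3) mod 4. (72 - 3) mod 4 = 1, so x(72) = x(4) = 16.

16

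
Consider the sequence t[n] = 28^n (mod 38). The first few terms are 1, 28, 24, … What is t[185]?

16

Listing terms: t[0] = 1,  t[1] = 28,  t[2] = 24,  t[3] = 26,  t[4] = 6,  t[5] = 16,  t[6] = 30,  t[7] = 4,  t[8] = 36,  t[9] = 20,  t[10] = 28.
Since t[10] = t[1] = 28, the sequence is eventually periodic: after a pre-period of length 1 it cycles with period 9.
For n ≥ 1, t[n] depends only on (n - 1) mod 9. (185 - 1) mod 9 = 4, so t[185] = t[5] = 16.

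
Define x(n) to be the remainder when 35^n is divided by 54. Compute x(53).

Listing terms: x(0) = 1, x(1) = 35, x(2) = 37, x(3) = 53, x(4) = 19, x(5) = 17, x(6) = 1.
Since x(6) = x(0) = 1, the sequence is periodic with period 6.
(53 - 0) mod 6 = 5, so x(53) = x(5) = 17.

17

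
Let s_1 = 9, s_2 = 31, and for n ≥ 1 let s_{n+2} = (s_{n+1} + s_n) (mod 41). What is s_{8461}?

Listing terms: s_1 = 9; s_2 = 31; s_3 = 40; s_4 = 30; s_5 = 29; s_6 = 18; s_7 = 6; s_8 = 24; s_9 = 30; s_{10} = 13; s_{11} = 2; s_{12} = 15; s_{13} = 17; s_{14} = 32; s_{15} = 8; s_{16} = 40; s_{17} = 7; s_{18} = 6; s_{19} = 13; s_{20} = 19; s_{21} = 32; s_{22} = 10; s_{23} = 1; s_{24} = 11; s_{25} = 12; s_{26} = 23; s_{27} = 35; s_{28} = 17; s_{29} = 11; s_{30} = 28; s_{31} = 39; s_{32} = 26; s_{33} = 24; s_{34} = 9; s_{35} = 33; s_{36} = 1; s_{37} = 34; s_{38} = 35; s_{39} = 28; s_{40} = 22; s_{41} = 9; s_{42} = 31.
Since (s_{41}, s_{42}) = (s_1, s_2) = (9, 31) (two consecutive terms determine the rest), the sequence is periodic with period 40.
So s_{8461} = s_{1 + ((8461-1) mod 40)} = s_{21} = 32.

32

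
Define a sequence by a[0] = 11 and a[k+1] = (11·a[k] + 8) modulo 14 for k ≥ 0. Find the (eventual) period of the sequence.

Listing terms: a[0] = 11; a[1] = 3; a[2] = 13; a[3] = 11.
The sequence repeats with period 3.

3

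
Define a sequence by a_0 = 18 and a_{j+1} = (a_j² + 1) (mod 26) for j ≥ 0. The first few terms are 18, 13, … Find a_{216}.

We have a_0 = 18, a_1 = 13, a_2 = 14, a_3 = 15, a_4 = 18.
Since a_4 = a_0 = 18, the sequence is periodic with period 4.
(216 - 0) mod 4 = 0, so a_{216} = a_0 = 18.

18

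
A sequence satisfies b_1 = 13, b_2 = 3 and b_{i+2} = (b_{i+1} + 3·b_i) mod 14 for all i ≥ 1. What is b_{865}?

13

b_1 = 13,  b_2 = 3,  b_3 = 0,  b_4 = 9,  b_5 = 9,  b_6 = 8,  b_7 = 7,  b_8 = 3,  b_9 = 10,  b_{10} = 5,  b_{11} = 7,  b_{12} = 8,  b_{13} = 1,  b_{14} = 11,  b_{15} = 0,  b_{16} = 5,  b_{17} = 5,  b_{18} = 6,  b_{19} = 7,  b_{20} = 11,  b_{21} = 4,  b_{22} = 9,  b_{23} = 7,  b_{24} = 6,  b_{25} = 13,  b_{26} = 3.
Since (b_{25}, b_{26}) = (b_1, b_2) = (13, 3) (two consecutive terms determine the rest), the sequence is periodic with period 24.
So b_{865} = b_{1 + ((865-1) mod 24)} = b_1 = 13.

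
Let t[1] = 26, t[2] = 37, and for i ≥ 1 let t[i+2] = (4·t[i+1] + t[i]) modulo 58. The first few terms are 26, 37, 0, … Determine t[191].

t[1] = 26, t[2] = 37, t[3] = 0, t[4] = 37, t[5] = 32, t[6] = 49, t[7] = 54, t[8] = 33, t[9] = 12, t[10] = 23, t[11] = 46, t[12] = 33, t[13] = 4, t[14] = 49, t[15] = 26, t[16] = 37.
The sequence repeats with period 14.
So t[191] = t[1 + ((191-1) mod 14)] = t[9] = 12.

12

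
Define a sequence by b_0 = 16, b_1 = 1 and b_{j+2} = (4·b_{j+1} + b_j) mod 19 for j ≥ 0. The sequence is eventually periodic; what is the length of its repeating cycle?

6

Computing terms: b_0 = 16,  b_1 = 1,  b_2 = 1,  b_3 = 5,  b_4 = 2,  b_5 = 13,  b_6 = 16,  b_7 = 1.
The sequence repeats with period 6.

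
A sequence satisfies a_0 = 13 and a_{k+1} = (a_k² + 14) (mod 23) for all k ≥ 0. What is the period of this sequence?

3

a_0 = 13,  a_1 = 22,  a_2 = 15,  a_3 = 9,  a_4 = 3,  a_5 = 0,  a_6 = 14,  a_7 = 3.
Since a_7 = a_4 = 3, the sequence is eventually periodic: after a pre-period of length 4 it cycles with period 3.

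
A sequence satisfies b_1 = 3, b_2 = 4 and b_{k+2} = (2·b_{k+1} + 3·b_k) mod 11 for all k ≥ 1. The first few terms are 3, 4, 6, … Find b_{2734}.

Computing terms: b_1 = 3,  b_2 = 4,  b_3 = 6,  b_4 = 2,  b_5 = 0,  b_6 = 6,  b_7 = 1,  b_8 = 9,  b_9 = 10,  b_{10} = 3,  b_{11} = 3,  b_{12} = 4.
Since (b_{11}, b_{12}) = (b_1, b_2) = (3, 4) (two consecutive terms determine the rest), the sequence is periodic with period 10.
So b_{2734} = b_{1 + ((2734-1) mod 10)} = b_4 = 2.

2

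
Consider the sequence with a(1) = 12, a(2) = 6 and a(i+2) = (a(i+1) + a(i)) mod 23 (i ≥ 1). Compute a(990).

3

We have a(1) = 12,  a(2) = 6,  a(3) = 18,  a(4) = 1,  a(5) = 19,  a(6) = 20,  a(7) = 16,  a(8) = 13,  a(9) = 6,  a(10) = 19,  a(11) = 2,  a(12) = 21,  a(13) = 0,  a(14) = 21,  a(15) = 21,  a(16) = 19,  a(17) = 17,  a(18) = 13,  a(19) = 7,  a(20) = 20,  a(21) = 4,  a(22) = 1,  a(23) = 5,  a(24) = 6,  a(25) = 11,  a(26) = 17,  a(27) = 5,  a(28) = 22,  a(29) = 4,  a(30) = 3,  a(31) = 7,  a(32) = 10,  a(33) = 17,  a(34) = 4,  a(35) = 21,  a(36) = 2,  a(37) = 0,  a(38) = 2,  a(39) = 2,  a(40) = 4,  a(41) = 6,  a(42) = 10,  a(43) = 16,  a(44) = 3,  a(45) = 19,  a(46) = 22,  a(47) = 18,  a(48) = 17,  a(49) = 12,  a(50) = 6.
Since (a(49), a(50)) = (a(1), a(2)) = (12, 6) (two consecutive terms determine the rest), the sequence is periodic with period 48.
(990 - 1) mod 48 = 29, so a(990) = a(30) = 3.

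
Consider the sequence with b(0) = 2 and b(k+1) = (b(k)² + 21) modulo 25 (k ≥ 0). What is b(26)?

Computing terms: b(0) = 2; b(1) = 0; b(2) = 21; b(3) = 12; b(4) = 15; b(5) = 21.
Since b(5) = b(2) = 21, the sequence is eventually periodic: after a pre-period of length 2 it cycles with period 3.
For k ≥ 2, b(k) depends only on (k - 2) mod 3. (26 - 2) mod 3 = 0, so b(26) = b(2) = 21.

21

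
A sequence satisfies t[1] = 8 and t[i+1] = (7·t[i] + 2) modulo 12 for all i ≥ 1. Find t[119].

4

Computing terms: t[1] = 8,  t[2] = 10,  t[3] = 0,  t[4] = 2,  t[5] = 4,  t[6] = 6,  t[7] = 8.
The sequence repeats with period 6.
(119 - 1) mod 6 = 4, so t[119] = t[5] = 4.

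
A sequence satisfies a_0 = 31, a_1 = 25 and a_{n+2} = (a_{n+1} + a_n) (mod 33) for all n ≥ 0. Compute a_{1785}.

Listing terms: a_0 = 31,  a_1 = 25,  a_2 = 23,  a_3 = 15,  a_4 = 5,  a_5 = 20,  a_6 = 25,  a_7 = 12,  a_8 = 4,  a_9 = 16,  a_{10} = 20,  a_{11} = 3,  a_{12} = 23,  a_{13} = 26,  a_{14} = 16,  a_{15} = 9,  a_{16} = 25,  a_{17} = 1,  a_{18} = 26,  a_{19} = 27,  a_{20} = 20,  a_{21} = 14,  a_{22} = 1,  a_{23} = 15,  a_{24} = 16,  a_{25} = 31,  a_{26} = 14,  a_{27} = 12,  a_{28} = 26,  a_{29} = 5,  a_{30} = 31,  a_{31} = 3,  a_{32} = 1,  a_{33} = 4,  a_{34} = 5,  a_{35} = 9,  a_{36} = 14,  a_{37} = 23,  a_{38} = 4,  a_{39} = 27,  a_{40} = 31,  a_{41} = 25.
The sequence repeats with period 40.
So a_{1785} = a_{0 + ((1785-0) mod 40)} = a_{25} = 31.

31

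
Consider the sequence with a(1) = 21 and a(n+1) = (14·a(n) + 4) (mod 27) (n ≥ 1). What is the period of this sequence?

We have a(1) = 21; a(2) = 1; a(3) = 18; a(4) = 13; a(5) = 24; a(6) = 16; a(7) = 12; a(8) = 10; a(9) = 9; a(10) = 22; a(11) = 15; a(12) = 25; a(13) = 3; a(14) = 19; a(15) = 0; a(16) = 4; a(17) = 6; a(18) = 7; a(19) = 21.
The sequence repeats with period 18.

18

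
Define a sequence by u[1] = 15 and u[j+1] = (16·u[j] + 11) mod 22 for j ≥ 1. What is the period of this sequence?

Computing terms: u[1] = 15; u[2] = 9; u[3] = 1; u[4] = 5; u[5] = 3; u[6] = 15.
The sequence repeats with period 5.

5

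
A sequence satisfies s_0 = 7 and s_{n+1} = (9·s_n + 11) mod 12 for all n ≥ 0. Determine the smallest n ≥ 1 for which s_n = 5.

Computing terms: s_0 = 7, s_1 = 2, s_2 = 5, s_3 = 8, s_4 = 11, s_5 = 2.
Since s_5 = s_1 = 2, the sequence is eventually periodic: after a pre-period of length 1 it cycles with period 4.
The value 5 first appears (with n ≥ 1) at s_2.

2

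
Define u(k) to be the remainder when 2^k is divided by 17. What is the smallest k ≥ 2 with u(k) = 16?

u(1) = 2,  u(2) = 4,  u(3) = 8,  u(4) = 16,  u(5) = 15,  u(6) = 13,  u(7) = 9,  u(8) = 1,  u(9) = 2.
The sequence repeats with period 8.
The value 16 first appears (with k ≥ 2) at u(4).

4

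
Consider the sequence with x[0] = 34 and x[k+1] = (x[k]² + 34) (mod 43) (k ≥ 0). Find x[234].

38

We have x[0] = 34; x[1] = 29; x[2] = 15; x[3] = 1; x[4] = 35; x[5] = 12; x[6] = 6; x[7] = 27; x[8] = 32; x[9] = 26; x[10] = 22; x[11] = 2; x[12] = 38; x[13] = 16; x[14] = 32.
Since x[14] = x[8] = 32, the sequence is eventually periodic: after a pre-period of length 8 it cycles with period 6.
For k ≥ 8, x[k] depends only on (k - 8) mod 6. (234 - 8) mod 6 = 4, so x[234] = x[12] = 38.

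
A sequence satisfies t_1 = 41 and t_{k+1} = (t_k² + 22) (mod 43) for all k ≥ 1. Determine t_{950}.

3

Listing terms: t_1 = 41,  t_2 = 26,  t_3 = 10,  t_4 = 36,  t_5 = 28,  t_6 = 32,  t_7 = 14,  t_8 = 3,  t_9 = 31,  t_{10} = 37,  t_{11} = 15,  t_{12} = 32.
Since t_{12} = t_6 = 32, the sequence is eventually periodic: after a pre-period of length 5 it cycles with period 6.
For k ≥ 6, t_k depends only on (k - 6) mod 6. (950 - 6) mod 6 = 2, so t_{950} = t_8 = 3.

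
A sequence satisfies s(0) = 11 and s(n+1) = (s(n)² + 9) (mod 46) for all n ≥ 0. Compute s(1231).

10

s(0) = 11, s(1) = 38, s(2) = 27, s(3) = 2, s(4) = 13, s(5) = 40, s(6) = 45, s(7) = 10, s(8) = 17, s(9) = 22, s(10) = 33, s(11) = 40.
Since s(11) = s(5) = 40, the sequence is eventually periodic: after a pre-period of length 5 it cycles with period 6.
For n ≥ 5, s(n) depends only on (n - 5) mod 6. (1231 - 5) mod 6 = 2, so s(1231) = s(7) = 10.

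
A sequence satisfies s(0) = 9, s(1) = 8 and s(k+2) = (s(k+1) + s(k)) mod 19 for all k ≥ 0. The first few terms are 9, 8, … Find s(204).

14

Computing terms: s(0) = 9, s(1) = 8, s(2) = 17, s(3) = 6, s(4) = 4, s(5) = 10, s(6) = 14, s(7) = 5, s(8) = 0, s(9) = 5, s(10) = 5, s(11) = 10, s(12) = 15, s(13) = 6, s(14) = 2, s(15) = 8, s(16) = 10, s(17) = 18, s(18) = 9, s(19) = 8.
The sequence repeats with period 18.
So s(204) = s(0 + ((204-0) mod 18)) = s(6) = 14.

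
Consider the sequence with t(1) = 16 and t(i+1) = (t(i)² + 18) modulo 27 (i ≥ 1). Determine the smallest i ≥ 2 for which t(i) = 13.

4

We have t(1) = 16,  t(2) = 4,  t(3) = 7,  t(4) = 13,  t(5) = 25,  t(6) = 22,  t(7) = 16.
Since t(7) = t(1) = 16, the sequence is periodic with period 6.
The value 13 first appears (with i ≥ 2) at t(4).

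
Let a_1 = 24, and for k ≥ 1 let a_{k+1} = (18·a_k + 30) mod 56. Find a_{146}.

Computing terms: a_1 = 24, a_2 = 14, a_3 = 2, a_4 = 10, a_5 = 42, a_6 = 2.
Since a_6 = a_3 = 2, the sequence is eventually periodic: after a pre-period of length 2 it cycles with period 3.
For k ≥ 3, a_k depends only on (k - 3) mod 3. (146 - 3) mod 3 = 2, so a_{146} = a_5 = 42.

42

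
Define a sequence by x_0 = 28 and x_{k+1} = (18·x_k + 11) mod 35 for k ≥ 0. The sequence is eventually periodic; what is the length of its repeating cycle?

Listing terms: x_0 = 28; x_1 = 25; x_2 = 6; x_3 = 14; x_4 = 18; x_5 = 20; x_6 = 21; x_7 = 4; x_8 = 13; x_9 = 0; x_{10} = 11; x_{11} = 34; x_{12} = 28.
Since x_{12} = x_0 = 28, the sequence is periodic with period 12.

12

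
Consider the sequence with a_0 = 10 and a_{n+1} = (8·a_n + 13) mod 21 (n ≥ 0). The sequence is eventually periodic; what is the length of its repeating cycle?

14

Computing terms: a_0 = 10,  a_1 = 9,  a_2 = 1,  a_3 = 0,  a_4 = 13,  a_5 = 12,  a_6 = 4,  a_7 = 3,  a_8 = 16,  a_9 = 15,  a_{10} = 7,  a_{11} = 6,  a_{12} = 19,  a_{13} = 18,  a_{14} = 10.
The sequence repeats with period 14.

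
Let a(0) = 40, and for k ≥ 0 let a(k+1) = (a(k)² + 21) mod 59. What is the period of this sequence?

a(0) = 40; a(1) = 28; a(2) = 38; a(3) = 49; a(4) = 3; a(5) = 30; a(6) = 36; a(7) = 19; a(8) = 28.
Since a(8) = a(1) = 28, the sequence is eventually periodic: after a pre-period of length 1 it cycles with period 7.

7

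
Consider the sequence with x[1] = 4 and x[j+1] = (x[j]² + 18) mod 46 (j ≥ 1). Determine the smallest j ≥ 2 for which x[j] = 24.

x[1] = 4, x[2] = 34, x[3] = 24, x[4] = 42, x[5] = 34.
Since x[5] = x[2] = 34, the sequence is eventually periodic: after a pre-period of length 1 it cycles with period 3.
The value 24 first appears (with j ≥ 2) at x[3].

3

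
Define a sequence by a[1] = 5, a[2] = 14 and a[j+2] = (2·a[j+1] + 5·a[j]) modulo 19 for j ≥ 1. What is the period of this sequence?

18

We have a[1] = 5, a[2] = 14, a[3] = 15, a[4] = 5, a[5] = 9, a[6] = 5, a[7] = 17, a[8] = 2, a[9] = 13, a[10] = 17, a[11] = 4, a[12] = 17, a[13] = 16, a[14] = 3, a[15] = 10, a[16] = 16, a[17] = 6, a[18] = 16, a[19] = 5, a[20] = 14.
Since (a[19], a[20]) = (a[1], a[2]) = (5, 14) (two consecutive terms determine the rest), the sequence is periodic with period 18.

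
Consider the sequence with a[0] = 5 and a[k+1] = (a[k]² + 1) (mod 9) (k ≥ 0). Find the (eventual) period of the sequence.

a[0] = 5; a[1] = 8; a[2] = 2; a[3] = 5.
The sequence repeats with period 3.

3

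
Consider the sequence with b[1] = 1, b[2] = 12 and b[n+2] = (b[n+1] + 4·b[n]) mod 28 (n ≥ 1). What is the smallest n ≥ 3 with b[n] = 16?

3

Computing terms: b[1] = 1,  b[2] = 12,  b[3] = 16,  b[4] = 8,  b[5] = 16,  b[6] = 20,  b[7] = 0,  b[8] = 24,  b[9] = 24,  b[10] = 8,  b[11] = 20,  b[12] = 24,  b[13] = 20,  b[14] = 4,  b[15] = 0,  b[16] = 16,  b[17] = 16,  b[18] = 24,  b[19] = 4,  b[20] = 16,  b[21] = 4,  b[22] = 12,  b[23] = 0,  b[24] = 20,  b[25] = 20,  b[26] = 16,  b[27] = 12,  b[28] = 20,  b[29] = 12,  b[30] = 8,  b[31] = 0,  b[32] = 4,  b[33] = 4,  b[34] = 20,  b[35] = 8,  b[36] = 4,  b[37] = 8,  b[38] = 24,  b[39] = 0,  b[40] = 12,  b[41] = 12,  b[42] = 4,  b[43] = 24,  b[44] = 12,  b[45] = 24,  b[46] = 16,  b[47] = 0,  b[48] = 8,  b[49] = 8,  b[50] = 12,  b[51] = 16.
Since (b[50], b[51]) = (b[2], b[3]) = (12, 16) (two consecutive terms determine the rest), the sequence is eventually periodic: after a pre-period of length 1 it cycles with period 48.
The value 16 first appears (with n ≥ 3) at b[3].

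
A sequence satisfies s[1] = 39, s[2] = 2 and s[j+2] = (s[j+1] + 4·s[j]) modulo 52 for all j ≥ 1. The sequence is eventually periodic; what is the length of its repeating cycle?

12

Computing terms: s[1] = 39; s[2] = 2; s[3] = 2; s[4] = 10; s[5] = 18; s[6] = 6; s[7] = 26; s[8] = 50; s[9] = 50; s[10] = 42; s[11] = 34; s[12] = 46; s[13] = 26; s[14] = 2; s[15] = 2.
Since (s[14], s[15]) = (s[2], s[3]) = (2, 2) (two consecutive terms determine the rest), the sequence is eventually periodic: after a pre-period of length 1 it cycles with period 12.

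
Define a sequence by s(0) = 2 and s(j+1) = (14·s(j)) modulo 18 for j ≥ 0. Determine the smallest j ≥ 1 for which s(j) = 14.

Listing terms: s(0) = 2, s(1) = 10, s(2) = 14, s(3) = 16, s(4) = 8, s(5) = 4, s(6) = 2.
Since s(6) = s(0) = 2, the sequence is periodic with period 6.
The value 14 first appears (with j ≥ 1) at s(2).

2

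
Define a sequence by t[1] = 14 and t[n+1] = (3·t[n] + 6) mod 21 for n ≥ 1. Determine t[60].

12

We have t[1] = 14,  t[2] = 6,  t[3] = 3,  t[4] = 15,  t[5] = 9,  t[6] = 12,  t[7] = 0,  t[8] = 6.
Since t[8] = t[2] = 6, the sequence is eventually periodic: after a pre-period of length 1 it cycles with period 6.
For n ≥ 2, t[n] depends only on (n - 2) mod 6. (60 - 2) mod 6 = 4, so t[60] = t[6] = 12.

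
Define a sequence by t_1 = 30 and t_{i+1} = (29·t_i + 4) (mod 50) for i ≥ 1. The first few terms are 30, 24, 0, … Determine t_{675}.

20

t_1 = 30, t_2 = 24, t_3 = 0, t_4 = 4, t_5 = 20, t_6 = 34, t_7 = 40, t_8 = 14, t_9 = 10, t_{10} = 44, t_{11} = 30.
Since t_{11} = t_1 = 30, the sequence is periodic with period 10.
So t_{675} = t_{1 + ((675-1) mod 10)} = t_5 = 20.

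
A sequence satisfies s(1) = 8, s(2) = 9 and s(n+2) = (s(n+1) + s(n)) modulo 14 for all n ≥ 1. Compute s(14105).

Listing terms: s(1) = 8; s(2) = 9; s(3) = 3; s(4) = 12; s(5) = 1; s(6) = 13; s(7) = 0; s(8) = 13; s(9) = 13; s(10) = 12; s(11) = 11; s(12) = 9; s(13) = 6; s(14) = 1; s(15) = 7; s(16) = 8; s(17) = 1; s(18) = 9; s(19) = 10; s(20) = 5; s(21) = 1; s(22) = 6; s(23) = 7; s(24) = 13; s(25) = 6; s(26) = 5; s(27) = 11; s(28) = 2; s(29) = 13; s(30) = 1; s(31) = 0; s(32) = 1; s(33) = 1; s(34) = 2; s(35) = 3; s(36) = 5; s(37) = 8; s(38) = 13; s(39) = 7; s(40) = 6; s(41) = 13; s(42) = 5; s(43) = 4; s(44) = 9; s(45) = 13; s(46) = 8; s(47) = 7; s(48) = 1; s(49) = 8; s(50) = 9.
Since (s(49), s(50)) = (s(1), s(2)) = (8, 9) (two consecutive terms determine the rest), the sequence is periodic with period 48.
(14105 - 1) mod 48 = 40, so s(14105) = s(41) = 13.

13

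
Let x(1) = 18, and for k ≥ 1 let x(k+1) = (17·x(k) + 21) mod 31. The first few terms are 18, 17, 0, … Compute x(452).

17

Computing terms: x(1) = 18, x(2) = 17, x(3) = 0, x(4) = 21, x(5) = 6, x(6) = 30, x(7) = 4, x(8) = 27, x(9) = 15, x(10) = 28, x(11) = 1, x(12) = 7, x(13) = 16, x(14) = 14, x(15) = 11, x(16) = 22, x(17) = 23, x(18) = 9, x(19) = 19, x(20) = 3, x(21) = 10, x(22) = 5, x(23) = 13, x(24) = 25, x(25) = 12, x(26) = 8, x(27) = 2, x(28) = 24, x(29) = 26, x(30) = 29, x(31) = 18.
The sequence repeats with period 30.
(452 - 1) mod 30 = 1, so x(452) = x(2) = 17.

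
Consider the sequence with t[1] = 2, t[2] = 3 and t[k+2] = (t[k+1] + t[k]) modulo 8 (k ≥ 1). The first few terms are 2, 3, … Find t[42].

Computing terms: t[1] = 2, t[2] = 3, t[3] = 5, t[4] = 0, t[5] = 5, t[6] = 5, t[7] = 2, t[8] = 7, t[9] = 1, t[10] = 0, t[11] = 1, t[12] = 1, t[13] = 2, t[14] = 3.
Since (t[13], t[14]) = (t[1], t[2]) = (2, 3) (two consecutive terms determine the rest), the sequence is periodic with period 12.
(42 - 1) mod 12 = 5, so t[42] = t[6] = 5.

5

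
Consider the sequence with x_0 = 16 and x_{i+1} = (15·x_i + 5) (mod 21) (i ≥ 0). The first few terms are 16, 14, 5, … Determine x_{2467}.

17

Computing terms: x_0 = 16,  x_1 = 14,  x_2 = 5,  x_3 = 17,  x_4 = 8,  x_5 = 20,  x_6 = 11,  x_7 = 2,  x_8 = 14.
Since x_8 = x_1 = 14, the sequence is eventually periodic: after a pre-period of length 1 it cycles with period 7.
For i ≥ 1, x_i depends only on (i - 1) mod 7. (2467 - 1) mod 7 = 2, so x_{2467} = x_3 = 17.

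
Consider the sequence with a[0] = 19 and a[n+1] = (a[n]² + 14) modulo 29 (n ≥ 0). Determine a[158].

We have a[0] = 19, a[1] = 27, a[2] = 18, a[3] = 19.
Since a[3] = a[0] = 19, the sequence is periodic with period 3.
(158 - 0) mod 3 = 2, so a[158] = a[2] = 18.

18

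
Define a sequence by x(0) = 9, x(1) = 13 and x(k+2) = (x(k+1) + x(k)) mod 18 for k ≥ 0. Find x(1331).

Listing terms: x(0) = 9, x(1) = 13, x(2) = 4, x(3) = 17, x(4) = 3, x(5) = 2, x(6) = 5, x(7) = 7, x(8) = 12, x(9) = 1, x(10) = 13, x(11) = 14, x(12) = 9, x(13) = 5, x(14) = 14, x(15) = 1, x(16) = 15, x(17) = 16, x(18) = 13, x(19) = 11, x(20) = 6, x(21) = 17, x(22) = 5, x(23) = 4, x(24) = 9, x(25) = 13.
Since (x(24), x(25)) = (x(0), x(1)) = (9, 13) (two consecutive terms determine the rest), the sequence is periodic with period 24.
(1331 - 0) mod 24 = 11, so x(1331) = x(11) = 14.

14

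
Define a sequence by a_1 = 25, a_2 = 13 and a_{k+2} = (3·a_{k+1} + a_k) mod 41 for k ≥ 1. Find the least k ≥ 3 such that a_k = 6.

We have a_1 = 25, a_2 = 13, a_3 = 23, a_4 = 0, a_5 = 23, a_6 = 28, a_7 = 25, a_8 = 21, a_9 = 6, a_{10} = 39, a_{11} = 0, a_{12} = 39, a_{13} = 35, a_{14} = 21, a_{15} = 16, a_{16} = 28, a_{17} = 18, a_{18} = 0, a_{19} = 18, a_{20} = 13, a_{21} = 16, a_{22} = 20, a_{23} = 35, a_{24} = 2, a_{25} = 0, a_{26} = 2, a_{27} = 6, a_{28} = 20, a_{29} = 25, a_{30} = 13.
Since (a_{29}, a_{30}) = (a_1, a_2) = (25, 13) (two consecutive terms determine the rest), the sequence is periodic with period 28.
The value 6 first appears (with k ≥ 3) at a_9.

9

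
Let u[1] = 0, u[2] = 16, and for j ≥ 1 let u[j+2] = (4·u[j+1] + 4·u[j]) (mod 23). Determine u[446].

18

Computing terms: u[1] = 0; u[2] = 16; u[3] = 18; u[4] = 21; u[5] = 18; u[6] = 18; u[7] = 6; u[8] = 4; u[9] = 17; u[10] = 15; u[11] = 13; u[12] = 20; u[13] = 17; u[14] = 10; u[15] = 16; u[16] = 12; u[17] = 20; u[18] = 13; u[19] = 17; u[20] = 5; u[21] = 19; u[22] = 4; u[23] = 0; u[24] = 16.
The sequence repeats with period 22.
So u[446] = u[1 + ((446-1) mod 22)] = u[6] = 18.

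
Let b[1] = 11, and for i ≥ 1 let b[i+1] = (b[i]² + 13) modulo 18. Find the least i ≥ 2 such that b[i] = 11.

7

We have b[1] = 11,  b[2] = 8,  b[3] = 5,  b[4] = 2,  b[5] = 17,  b[6] = 14,  b[7] = 11.
Since b[7] = b[1] = 11, the sequence is periodic with period 6.
The value 11 next appears (with i ≥ 2) at b[7].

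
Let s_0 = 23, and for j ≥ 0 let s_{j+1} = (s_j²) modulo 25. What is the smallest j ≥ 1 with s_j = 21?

Computing terms: s_0 = 23,  s_1 = 4,  s_2 = 16,  s_3 = 6,  s_4 = 11,  s_5 = 21,  s_6 = 16.
Since s_6 = s_2 = 16, the sequence is eventually periodic: after a pre-period of length 2 it cycles with period 4.
The value 21 first appears (with j ≥ 1) at s_5.

5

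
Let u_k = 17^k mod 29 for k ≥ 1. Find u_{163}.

We have u_1 = 17,  u_2 = 28,  u_3 = 12,  u_4 = 1,  u_5 = 17.
The sequence repeats with period 4.
(163 - 1) mod 4 = 2, so u_{163} = u_3 = 12.

12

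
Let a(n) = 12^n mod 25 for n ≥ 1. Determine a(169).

Computing terms: a(1) = 12,  a(2) = 19,  a(3) = 3,  a(4) = 11,  a(5) = 7,  a(6) = 9,  a(7) = 8,  a(8) = 21,  a(9) = 2,  a(10) = 24,  a(11) = 13,  a(12) = 6,  a(13) = 22,  a(14) = 14,  a(15) = 18,  a(16) = 16,  a(17) = 17,  a(18) = 4,  a(19) = 23,  a(20) = 1,  a(21) = 12.
The sequence repeats with period 20.
(169 - 1) mod 20 = 8, so a(169) = a(9) = 2.

2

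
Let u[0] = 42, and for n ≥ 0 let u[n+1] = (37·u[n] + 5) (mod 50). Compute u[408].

32

u[0] = 42; u[1] = 9; u[2] = 38; u[3] = 11; u[4] = 12; u[5] = 49; u[6] = 18; u[7] = 21; u[8] = 32; u[9] = 39; u[10] = 48; u[11] = 31; u[12] = 2; u[13] = 29; u[14] = 28; u[15] = 41; u[16] = 22; u[17] = 19; u[18] = 8; u[19] = 1; u[20] = 42.
The sequence repeats with period 20.
So u[408] = u[0 + ((408-0) mod 20)] = u[8] = 32.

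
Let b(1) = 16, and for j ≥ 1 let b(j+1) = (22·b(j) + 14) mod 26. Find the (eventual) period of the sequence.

We have b(1) = 16,  b(2) = 2,  b(3) = 6,  b(4) = 16.
Since b(4) = b(1) = 16, the sequence is periodic with period 3.

3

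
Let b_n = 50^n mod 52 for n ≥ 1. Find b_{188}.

48

Computing terms: b_1 = 50; b_2 = 4; b_3 = 44; b_4 = 16; b_5 = 20; b_6 = 12; b_7 = 28; b_8 = 48; b_9 = 8; b_{10} = 36; b_{11} = 32; b_{12} = 40; b_{13} = 24; b_{14} = 4.
Since b_{14} = b_2 = 4, the sequence is eventually periodic: after a pre-period of length 1 it cycles with period 12.
For n ≥ 2, b_n depends only on (n - 2) mod 12. (188 - 2) mod 12 = 6, so b_{188} = b_8 = 48.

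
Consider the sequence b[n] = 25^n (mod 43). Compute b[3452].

40

Computing terms: b[0] = 1; b[1] = 25; b[2] = 23; b[3] = 16; b[4] = 13; b[5] = 24; b[6] = 41; b[7] = 36; b[8] = 40; b[9] = 11; b[10] = 17; b[11] = 38; b[12] = 4; b[13] = 14; b[14] = 6; b[15] = 21; b[16] = 9; b[17] = 10; b[18] = 35; b[19] = 15; b[20] = 31; b[21] = 1.
The sequence repeats with period 21.
So b[3452] = b[0 + ((3452-0) mod 21)] = b[8] = 40.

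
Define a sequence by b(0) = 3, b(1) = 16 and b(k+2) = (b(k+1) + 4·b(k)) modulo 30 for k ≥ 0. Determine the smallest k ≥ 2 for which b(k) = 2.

3

We have b(0) = 3, b(1) = 16, b(2) = 28, b(3) = 2, b(4) = 24, b(5) = 2, b(6) = 8, b(7) = 16, b(8) = 18, b(9) = 22, b(10) = 4, b(11) = 2, b(12) = 18, b(13) = 26, b(14) = 8, b(15) = 22, b(16) = 24, b(17) = 22, b(18) = 28, b(19) = 26, b(20) = 18, b(21) = 2, b(22) = 14, b(23) = 22, b(24) = 18, b(25) = 16, b(26) = 28.
Since (b(25), b(26)) = (b(1), b(2)) = (16, 28) (two consecutive terms determine the rest), the sequence is eventually periodic: after a pre-period of length 1 it cycles with period 24.
The value 2 first appears (with k ≥ 2) at b(3).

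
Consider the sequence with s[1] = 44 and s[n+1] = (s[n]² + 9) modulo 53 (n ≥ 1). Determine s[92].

37

Listing terms: s[1] = 44, s[2] = 37, s[3] = 0, s[4] = 9, s[5] = 37.
Since s[5] = s[2] = 37, the sequence is eventually periodic: after a pre-period of length 1 it cycles with period 3.
For n ≥ 2, s[n] depends only on (n - 2) mod 3. (92 - 2) mod 3 = 0, so s[92] = s[2] = 37.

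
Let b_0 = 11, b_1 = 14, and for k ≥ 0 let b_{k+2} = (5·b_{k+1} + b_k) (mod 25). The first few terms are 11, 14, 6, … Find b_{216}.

Computing terms: b_0 = 11,  b_1 = 14,  b_2 = 6,  b_3 = 19,  b_4 = 1,  b_5 = 24,  b_6 = 21,  b_7 = 4,  b_8 = 16,  b_9 = 9,  b_{10} = 11,  b_{11} = 14.
Since (b_{10}, b_{11}) = (b_0, b_1) = (11, 14) (two consecutive terms determine the rest), the sequence is periodic with period 10.
(216 - 0) mod 10 = 6, so b_{216} = b_6 = 21.

21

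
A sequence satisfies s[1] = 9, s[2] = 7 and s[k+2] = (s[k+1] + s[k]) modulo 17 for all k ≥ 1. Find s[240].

6

s[1] = 9; s[2] = 7; s[3] = 16; s[4] = 6; s[5] = 5; s[6] = 11; s[7] = 16; s[8] = 10; s[9] = 9; s[10] = 2; s[11] = 11; s[12] = 13; s[13] = 7; s[14] = 3; s[15] = 10; s[16] = 13; s[17] = 6; s[18] = 2; s[19] = 8; s[20] = 10; s[21] = 1; s[22] = 11; s[23] = 12; s[24] = 6; s[25] = 1; s[26] = 7; s[27] = 8; s[28] = 15; s[29] = 6; s[30] = 4; s[31] = 10; s[32] = 14; s[33] = 7; s[34] = 4; s[35] = 11; s[36] = 15; s[37] = 9; s[38] = 7.
Since (s[37], s[38]) = (s[1], s[2]) = (9, 7) (two consecutive terms determine the rest), the sequence is periodic with period 36.
(240 - 1) mod 36 = 23, so s[240] = s[24] = 6.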